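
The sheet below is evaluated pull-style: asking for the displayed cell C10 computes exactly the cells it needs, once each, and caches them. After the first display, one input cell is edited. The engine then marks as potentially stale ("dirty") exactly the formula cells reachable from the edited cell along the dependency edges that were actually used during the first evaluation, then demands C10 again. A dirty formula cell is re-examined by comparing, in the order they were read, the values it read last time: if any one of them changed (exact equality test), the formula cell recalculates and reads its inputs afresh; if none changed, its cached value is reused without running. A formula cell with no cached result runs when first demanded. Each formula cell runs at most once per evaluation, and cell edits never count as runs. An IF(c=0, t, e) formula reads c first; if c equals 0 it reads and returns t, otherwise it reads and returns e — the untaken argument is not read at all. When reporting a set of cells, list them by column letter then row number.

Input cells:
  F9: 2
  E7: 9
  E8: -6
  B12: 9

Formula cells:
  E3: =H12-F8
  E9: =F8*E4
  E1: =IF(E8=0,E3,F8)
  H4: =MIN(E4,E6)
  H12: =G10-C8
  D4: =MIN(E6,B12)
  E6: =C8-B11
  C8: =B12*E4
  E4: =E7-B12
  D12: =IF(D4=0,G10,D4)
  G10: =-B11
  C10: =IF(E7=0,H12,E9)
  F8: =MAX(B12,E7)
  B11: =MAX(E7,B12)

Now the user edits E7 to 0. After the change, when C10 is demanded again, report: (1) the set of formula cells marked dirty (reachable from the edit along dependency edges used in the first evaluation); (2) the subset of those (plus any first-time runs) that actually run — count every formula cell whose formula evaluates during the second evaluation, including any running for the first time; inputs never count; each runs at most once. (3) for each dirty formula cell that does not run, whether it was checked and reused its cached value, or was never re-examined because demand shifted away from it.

First demand of the output computes:
  E4 = 9 - 9 = 0
  F8 = MAX(9, 9) = 9
  E9 = 9 * 0 = 0
  C10 = IF(E7=0: E7=9 -> else branch E9) = 0

After the edit, cleaning proceeds:
  B11: had never run; runs now, result 9.
  E4: a read changed (E7 9->0) — executes, giving -9.
  C8: had never run; runs now, result -81.
  F8: stays stale; no demand reaches it after the flip.
  E9: stays stale; no demand reaches it after the flip.
  G10: had never run; runs now, result -9.
  H12: had never run; runs now, result 72.
  C10: a read changed (E7 9->0) — executes, giving 72.

Note the branch switch — demand abandons E9, F8, which are never re-examined.

The edit dirties: C10, E4, E9, F8.
6 formula cells run: B11, C8, C10, E4, G10, H12.
Unvisited dirty nodes (no longer demanded): E9, F8.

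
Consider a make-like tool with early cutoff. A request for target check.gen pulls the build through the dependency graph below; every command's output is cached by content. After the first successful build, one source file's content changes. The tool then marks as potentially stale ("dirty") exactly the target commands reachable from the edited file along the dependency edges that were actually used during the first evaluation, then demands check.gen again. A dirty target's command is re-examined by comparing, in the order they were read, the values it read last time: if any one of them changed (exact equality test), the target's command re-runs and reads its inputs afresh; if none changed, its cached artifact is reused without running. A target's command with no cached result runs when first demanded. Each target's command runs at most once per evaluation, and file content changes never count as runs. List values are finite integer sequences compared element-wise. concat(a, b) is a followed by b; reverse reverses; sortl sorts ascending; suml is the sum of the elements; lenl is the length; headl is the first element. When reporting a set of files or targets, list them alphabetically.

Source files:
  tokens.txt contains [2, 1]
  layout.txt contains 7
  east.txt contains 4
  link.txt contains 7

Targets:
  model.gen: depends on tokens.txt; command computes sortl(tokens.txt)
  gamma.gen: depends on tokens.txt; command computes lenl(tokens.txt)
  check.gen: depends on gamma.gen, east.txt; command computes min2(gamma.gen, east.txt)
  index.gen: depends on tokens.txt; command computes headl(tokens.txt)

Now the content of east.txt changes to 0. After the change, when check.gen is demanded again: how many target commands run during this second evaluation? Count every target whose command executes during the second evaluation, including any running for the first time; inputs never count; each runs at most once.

First demand of the output computes:
  gamma.gen = lenl([2, 1]) = 2
  check.gen = min2(2, 4) = 2

After the edit, cleaning proceeds:
  check.gen: a read changed (east.txt 4->0) — executes, giving 0.

1 target commands run: check.gen.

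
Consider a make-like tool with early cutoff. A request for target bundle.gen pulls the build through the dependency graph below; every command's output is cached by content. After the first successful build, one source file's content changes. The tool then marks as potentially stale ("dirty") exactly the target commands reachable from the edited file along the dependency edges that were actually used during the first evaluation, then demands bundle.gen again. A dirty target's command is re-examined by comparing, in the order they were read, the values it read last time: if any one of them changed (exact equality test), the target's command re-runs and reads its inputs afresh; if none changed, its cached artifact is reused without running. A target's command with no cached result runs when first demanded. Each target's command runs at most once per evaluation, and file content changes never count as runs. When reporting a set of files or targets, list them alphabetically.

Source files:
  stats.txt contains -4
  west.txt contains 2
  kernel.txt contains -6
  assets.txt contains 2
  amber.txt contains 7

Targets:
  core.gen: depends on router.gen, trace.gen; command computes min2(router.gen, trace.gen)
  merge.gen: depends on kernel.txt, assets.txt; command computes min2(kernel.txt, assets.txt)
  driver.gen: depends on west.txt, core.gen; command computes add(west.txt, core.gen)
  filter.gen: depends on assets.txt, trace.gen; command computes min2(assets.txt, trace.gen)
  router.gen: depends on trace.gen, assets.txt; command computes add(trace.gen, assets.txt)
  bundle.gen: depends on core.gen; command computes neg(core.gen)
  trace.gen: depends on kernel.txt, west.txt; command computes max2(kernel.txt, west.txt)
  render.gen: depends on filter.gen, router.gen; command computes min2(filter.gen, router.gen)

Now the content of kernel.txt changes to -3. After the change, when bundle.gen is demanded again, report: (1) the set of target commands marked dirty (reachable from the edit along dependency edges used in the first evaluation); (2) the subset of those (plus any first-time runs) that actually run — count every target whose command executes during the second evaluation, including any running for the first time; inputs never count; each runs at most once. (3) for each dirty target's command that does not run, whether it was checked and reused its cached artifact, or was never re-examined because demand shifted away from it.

First demand of the output computes:
  trace.gen = max2(-6, 2) = 2
  router.gen = add(2, 2) = 4
  core.gen = min2(4, 2) = 2
  bundle.gen = neg(2) = -2

After the edit, cleaning proceeds:
  trace.gen: a read changed (kernel.txt -6->-3) — executes, giving 2 — identical to its old value.
  router.gen: dirty, but its reads are unchanged (trace.gen unchanged, assets.txt unchanged); cached 4 stands.
  core.gen: dirty, but its reads are unchanged (router.gen unchanged, trace.gen unchanged); cached 2 stands.
  bundle.gen: dirty, but its reads are unchanged (core.gen unchanged); cached -2 stands.

Note the absorption at trace.gen: it re-runs yet its value is the same, leaving the output's value untouched.

The edit dirties: bundle.gen, core.gen, router.gen, trace.gen.
1 target commands run: trace.gen.
Cache hits after checking: bundle.gen, core.gen, router.gen.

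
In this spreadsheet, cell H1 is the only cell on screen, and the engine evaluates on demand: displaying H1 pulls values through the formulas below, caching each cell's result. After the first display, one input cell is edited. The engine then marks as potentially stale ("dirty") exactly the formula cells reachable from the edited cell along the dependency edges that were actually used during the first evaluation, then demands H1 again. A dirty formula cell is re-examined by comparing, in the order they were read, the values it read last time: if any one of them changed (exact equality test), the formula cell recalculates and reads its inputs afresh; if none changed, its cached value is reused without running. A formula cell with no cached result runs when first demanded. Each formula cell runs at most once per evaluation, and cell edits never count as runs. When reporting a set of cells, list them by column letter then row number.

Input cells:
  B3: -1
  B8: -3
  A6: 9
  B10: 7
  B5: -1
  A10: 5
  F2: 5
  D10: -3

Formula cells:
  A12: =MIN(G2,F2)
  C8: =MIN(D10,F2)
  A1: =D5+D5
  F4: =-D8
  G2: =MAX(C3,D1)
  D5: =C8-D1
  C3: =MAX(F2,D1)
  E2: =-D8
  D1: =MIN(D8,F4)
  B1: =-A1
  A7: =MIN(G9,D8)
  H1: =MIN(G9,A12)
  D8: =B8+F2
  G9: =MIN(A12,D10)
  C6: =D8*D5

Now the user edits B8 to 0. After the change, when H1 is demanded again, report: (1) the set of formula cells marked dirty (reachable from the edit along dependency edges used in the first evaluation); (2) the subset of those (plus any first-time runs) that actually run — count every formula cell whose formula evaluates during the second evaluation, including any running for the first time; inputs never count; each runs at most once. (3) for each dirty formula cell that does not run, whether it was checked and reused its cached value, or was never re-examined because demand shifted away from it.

Dirty set: A12, C3, D1, D8, F4, G2, G9, H1.
Run set: C3, D1, D8, F4, G2 (5 run).
Re-examined without running (cache reused): A12, G9, H1.
The important point: at A12 every value read last time is unchanged, so the dirty flag clears without a run.

Initial pass — values computed on the first demand:
  D8 = -3 + 5 = 2
  F4 = -(2) = -2
  D1 = MIN(2, -2) = -2
  C3 = MAX(5, -2) = 5
  G2 = MAX(5, -2) = 5
  A12 = MIN(5, 5) = 5
  G9 = MIN(5, -3) = -3
  H1 = MIN(-3, 5) = -3

Second demand — change propagation:
  D8: re-runs because B8 -3->0; new result 5.
  F4: re-runs because D8 2->5; new result -5.
  D1: re-runs because D8 2->5; F4 -2->-5; new result -5.
  C3: re-runs because D1 -2->-5; new result 5 (unchanged).
  G2: re-runs because D1 -2->-5; new result 5 (unchanged).
  A12: re-examined; everything it read last time is the same (G2 unchanged, F2 unchanged) — cache 5 kept, no run.
  G9: re-examined; everything it read last time is the same (A12 unchanged, D10 unchanged) — cache -3 kept, no run.
  H1: re-examined; everything it read last time is the same (G9 unchanged, A12 unchanged) — cache -3 kept, no run.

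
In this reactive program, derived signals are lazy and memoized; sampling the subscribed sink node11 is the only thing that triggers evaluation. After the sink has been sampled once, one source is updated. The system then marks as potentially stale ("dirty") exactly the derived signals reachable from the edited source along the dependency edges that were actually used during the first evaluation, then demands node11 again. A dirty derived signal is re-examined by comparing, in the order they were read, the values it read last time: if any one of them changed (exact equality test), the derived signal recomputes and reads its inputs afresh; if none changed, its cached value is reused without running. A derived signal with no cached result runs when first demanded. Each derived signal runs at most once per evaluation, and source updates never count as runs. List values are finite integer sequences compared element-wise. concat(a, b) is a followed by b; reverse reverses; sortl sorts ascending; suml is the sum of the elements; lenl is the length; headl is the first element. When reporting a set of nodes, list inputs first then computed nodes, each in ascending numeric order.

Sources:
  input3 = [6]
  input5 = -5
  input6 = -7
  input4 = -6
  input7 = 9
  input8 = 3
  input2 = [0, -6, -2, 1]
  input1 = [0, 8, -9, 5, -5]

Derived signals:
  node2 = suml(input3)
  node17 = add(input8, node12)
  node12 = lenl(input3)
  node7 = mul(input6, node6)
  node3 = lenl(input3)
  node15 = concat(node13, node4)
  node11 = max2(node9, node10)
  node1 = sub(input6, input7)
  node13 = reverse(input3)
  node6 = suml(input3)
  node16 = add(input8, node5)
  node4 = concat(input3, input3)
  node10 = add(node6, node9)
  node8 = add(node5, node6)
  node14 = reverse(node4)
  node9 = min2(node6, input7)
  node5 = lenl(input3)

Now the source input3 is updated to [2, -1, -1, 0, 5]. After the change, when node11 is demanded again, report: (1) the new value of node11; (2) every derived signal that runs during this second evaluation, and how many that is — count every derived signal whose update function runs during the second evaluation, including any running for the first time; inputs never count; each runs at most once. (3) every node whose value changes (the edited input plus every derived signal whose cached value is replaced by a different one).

Demanding node11 again yields 10.
4 derived signals run: node6, node9, node10, node11.
The nodes whose values change: input3, node6, node9, node10, node11.

First demand of the output computes:
  node6 = suml([6]) = 6
  node9 = min2(6, 9) = 6
  node10 = add(6, 6) = 12
  node11 = max2(6, 12) = 12

After the edit, cleaning proceeds:
  node6: a read changed (input3 [6]->[2, -1, -1, 0, 5]) — executes, giving 5.
  node9: a read changed (node6 6->5) — executes, giving 5.
  node10: a read changed (node6 6->5; node9 6->5) — executes, giving 10.
  node11: a read changed (node9 6->5; node10 12->10) — executes, giving 10.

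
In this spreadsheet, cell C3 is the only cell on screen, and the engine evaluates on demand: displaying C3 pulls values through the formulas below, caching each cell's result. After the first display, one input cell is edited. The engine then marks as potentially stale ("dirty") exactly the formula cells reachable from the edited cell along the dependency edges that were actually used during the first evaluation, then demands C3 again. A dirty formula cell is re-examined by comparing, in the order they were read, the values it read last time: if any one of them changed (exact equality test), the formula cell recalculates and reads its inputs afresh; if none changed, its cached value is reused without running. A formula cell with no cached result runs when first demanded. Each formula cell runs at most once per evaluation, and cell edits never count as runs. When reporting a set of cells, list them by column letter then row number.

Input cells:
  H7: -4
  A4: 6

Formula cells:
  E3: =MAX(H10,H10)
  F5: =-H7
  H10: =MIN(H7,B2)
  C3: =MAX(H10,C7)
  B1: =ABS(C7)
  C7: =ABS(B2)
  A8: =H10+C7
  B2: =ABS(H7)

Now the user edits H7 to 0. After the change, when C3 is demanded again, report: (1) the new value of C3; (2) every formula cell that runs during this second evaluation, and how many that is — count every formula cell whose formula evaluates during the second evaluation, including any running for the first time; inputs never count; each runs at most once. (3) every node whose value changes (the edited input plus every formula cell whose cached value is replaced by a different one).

Initial pass — values computed on the first demand:
  B2 = ABS(-4) = 4
  C7 = ABS(4) = 4
  H10 = MIN(-4, 4) = -4
  C3 = MAX(-4, 4) = 4

Second demand — change propagation:
  B2: re-runs because H7 -4->0; new result 0.
  C7: re-runs because B2 4->0; new result 0.
  H10: re-runs because H7 -4->0; B2 4->0; new result 0.
  C3: re-runs because H10 -4->0; C7 4->0; new result 0.

C3 now evaluates to 0.
Run set: B2, C3, C7, H10 (4 run).
Changed values: B2, C3, C7, H7, H10.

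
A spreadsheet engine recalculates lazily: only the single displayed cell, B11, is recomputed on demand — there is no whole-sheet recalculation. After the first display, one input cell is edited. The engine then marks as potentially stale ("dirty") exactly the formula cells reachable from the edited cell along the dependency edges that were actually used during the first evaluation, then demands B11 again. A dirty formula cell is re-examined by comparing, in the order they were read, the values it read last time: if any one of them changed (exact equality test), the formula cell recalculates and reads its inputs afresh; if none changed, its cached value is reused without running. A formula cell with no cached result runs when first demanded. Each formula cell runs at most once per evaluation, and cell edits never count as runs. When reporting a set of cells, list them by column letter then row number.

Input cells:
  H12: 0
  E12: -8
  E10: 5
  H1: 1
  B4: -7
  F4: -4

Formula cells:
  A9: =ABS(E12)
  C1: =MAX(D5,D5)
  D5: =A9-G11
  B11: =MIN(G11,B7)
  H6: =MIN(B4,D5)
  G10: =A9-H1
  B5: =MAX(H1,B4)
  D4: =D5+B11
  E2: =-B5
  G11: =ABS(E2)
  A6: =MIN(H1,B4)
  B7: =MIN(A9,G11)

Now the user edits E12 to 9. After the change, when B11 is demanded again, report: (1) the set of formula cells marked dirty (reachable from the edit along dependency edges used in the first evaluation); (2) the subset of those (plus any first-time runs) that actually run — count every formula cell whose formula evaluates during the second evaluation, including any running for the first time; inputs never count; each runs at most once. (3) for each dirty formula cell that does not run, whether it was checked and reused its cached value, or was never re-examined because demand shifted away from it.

Marked dirty: A9, B7, B11.
Formula cells that run: A9, B7 — 2 in total.
Checked but reused from cache: B11.
Key observation: the change is absorbed at B7 — it re-runs but produces the same value, and the output's value is unchanged.

First evaluation (everything demanded from the output):
  A9 = ABS(-8) = 8
  B5 = MAX(1, -7) = 1
  E2 = -(1) = -1
  G11 = ABS(-1) = 1
  B7 = MIN(8, 1) = 1
  B11 = MIN(1, 1) = 1

Propagation after the edit:
  A9: runs — E12 -8->9; result 9.
  B7: runs — A9 8->9; result 1 (same value as before).
  B11: checked — values it read are unchanged (G11 unchanged, B7 unchanged); reused cached 1 without running.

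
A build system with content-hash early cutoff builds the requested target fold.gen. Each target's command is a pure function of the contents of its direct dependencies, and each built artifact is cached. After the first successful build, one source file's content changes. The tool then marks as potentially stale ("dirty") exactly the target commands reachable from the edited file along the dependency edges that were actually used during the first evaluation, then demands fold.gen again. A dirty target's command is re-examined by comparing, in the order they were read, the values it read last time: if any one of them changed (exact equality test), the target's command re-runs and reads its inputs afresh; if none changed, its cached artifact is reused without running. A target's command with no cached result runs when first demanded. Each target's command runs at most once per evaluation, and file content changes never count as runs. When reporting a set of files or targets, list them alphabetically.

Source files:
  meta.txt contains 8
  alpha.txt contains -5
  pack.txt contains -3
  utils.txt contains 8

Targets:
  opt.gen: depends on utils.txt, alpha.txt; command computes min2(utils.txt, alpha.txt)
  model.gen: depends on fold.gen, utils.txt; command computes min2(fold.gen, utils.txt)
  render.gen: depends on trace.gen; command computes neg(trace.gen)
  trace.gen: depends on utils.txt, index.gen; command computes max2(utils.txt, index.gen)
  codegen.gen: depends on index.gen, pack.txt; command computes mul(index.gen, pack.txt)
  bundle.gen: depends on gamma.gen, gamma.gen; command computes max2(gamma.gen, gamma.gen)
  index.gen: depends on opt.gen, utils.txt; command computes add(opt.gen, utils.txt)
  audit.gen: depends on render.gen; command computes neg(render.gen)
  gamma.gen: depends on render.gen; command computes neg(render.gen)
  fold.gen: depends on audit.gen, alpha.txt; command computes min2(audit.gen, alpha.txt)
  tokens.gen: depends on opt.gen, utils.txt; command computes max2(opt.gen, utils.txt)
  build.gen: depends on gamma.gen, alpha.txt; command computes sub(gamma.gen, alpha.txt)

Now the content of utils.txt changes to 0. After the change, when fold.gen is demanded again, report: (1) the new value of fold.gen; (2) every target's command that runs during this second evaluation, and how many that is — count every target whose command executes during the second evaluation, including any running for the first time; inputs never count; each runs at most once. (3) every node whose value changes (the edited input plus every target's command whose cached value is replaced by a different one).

First evaluation (everything demanded from the output):
  opt.gen = min2(8, -5) = -5
  index.gen = add(-5, 8) = 3
  trace.gen = max2(8, 3) = 8
  render.gen = neg(8) = -8
  audit.gen = neg(-8) = 8
  fold.gen = min2(8, -5) = -5

Propagation after the edit:
  opt.gen: runs — utils.txt 8->0; result -5 (same value as before).
  index.gen: runs — utils.txt 8->0; result -5.
  trace.gen: runs — utils.txt 8->0; index.gen 3->-5; result 0.
  render.gen: runs — trace.gen 8->0; result 0.
  audit.gen: runs — render.gen -8->0; result 0.
  fold.gen: runs — audit.gen 8->0; result -5 (same value as before).

New value of fold.gen: -5.
Target commands that run: audit.gen, fold.gen, index.gen, opt.gen, render.gen, trace.gen — 6 in total.
Values that change: audit.gen, index.gen, render.gen, trace.gen, utils.txt.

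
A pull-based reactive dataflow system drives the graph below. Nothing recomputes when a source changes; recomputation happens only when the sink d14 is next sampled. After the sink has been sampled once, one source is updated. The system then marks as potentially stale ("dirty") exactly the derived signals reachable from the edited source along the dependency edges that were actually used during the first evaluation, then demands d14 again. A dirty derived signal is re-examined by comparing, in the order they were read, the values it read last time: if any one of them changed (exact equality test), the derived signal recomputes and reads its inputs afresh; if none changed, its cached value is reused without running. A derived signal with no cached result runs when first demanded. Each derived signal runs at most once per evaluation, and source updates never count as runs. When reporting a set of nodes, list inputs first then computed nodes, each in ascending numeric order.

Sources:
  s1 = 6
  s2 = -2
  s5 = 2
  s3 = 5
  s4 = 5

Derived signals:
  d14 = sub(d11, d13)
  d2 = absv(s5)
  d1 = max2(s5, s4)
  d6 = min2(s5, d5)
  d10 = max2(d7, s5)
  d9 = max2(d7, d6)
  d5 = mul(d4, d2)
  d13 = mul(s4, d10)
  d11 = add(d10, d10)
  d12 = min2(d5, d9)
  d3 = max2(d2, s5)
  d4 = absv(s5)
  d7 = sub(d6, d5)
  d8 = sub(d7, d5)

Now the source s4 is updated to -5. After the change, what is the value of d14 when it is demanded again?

New value of d14: 14.

First evaluation (everything demanded from the output):
  d2 = absv(2) = 2
  d4 = absv(2) = 2
  d5 = mul(2, 2) = 4
  d6 = min2(2, 4) = 2
  d7 = sub(2, 4) = -2
  d10 = max2(-2, 2) = 2
  d11 = add(2, 2) = 4
  d13 = mul(5, 2) = 10
  d14 = sub(4, 10) = -6

Propagation after the edit:
  d13: runs — s4 5->-5; result -10.
  d14: runs — d13 10->-10; result 14.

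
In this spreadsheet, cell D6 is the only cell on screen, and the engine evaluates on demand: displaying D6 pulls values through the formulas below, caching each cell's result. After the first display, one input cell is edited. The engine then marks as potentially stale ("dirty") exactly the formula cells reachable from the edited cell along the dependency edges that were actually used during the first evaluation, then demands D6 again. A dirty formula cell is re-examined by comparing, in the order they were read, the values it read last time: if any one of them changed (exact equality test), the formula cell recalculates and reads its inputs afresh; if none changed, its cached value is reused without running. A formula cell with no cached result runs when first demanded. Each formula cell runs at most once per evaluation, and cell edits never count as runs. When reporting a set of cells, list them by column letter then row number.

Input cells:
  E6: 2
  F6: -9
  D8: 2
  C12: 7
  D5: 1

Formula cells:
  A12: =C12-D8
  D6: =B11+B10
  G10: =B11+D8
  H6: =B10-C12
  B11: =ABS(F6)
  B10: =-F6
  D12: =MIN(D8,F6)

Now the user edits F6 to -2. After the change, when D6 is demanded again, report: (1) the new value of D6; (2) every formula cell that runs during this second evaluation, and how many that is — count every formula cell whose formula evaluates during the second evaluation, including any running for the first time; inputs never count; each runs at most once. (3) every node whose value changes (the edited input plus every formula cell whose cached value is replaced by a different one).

Initial pass — values computed on the first demand:
  B10 = -(-9) = 9
  B11 = ABS(-9) = 9
  D6 = 9 + 9 = 18

Second demand — change propagation:
  B10: re-runs because F6 -9->-2; new result 2.
  B11: re-runs because F6 -9->-2; new result 2.
  D6: re-runs because B11 9->2; B10 9->2; new result 4.

D6 now evaluates to 4.
Run set: B10, B11, D6 (3 run).
Changed values: B10, B11, D6, F6.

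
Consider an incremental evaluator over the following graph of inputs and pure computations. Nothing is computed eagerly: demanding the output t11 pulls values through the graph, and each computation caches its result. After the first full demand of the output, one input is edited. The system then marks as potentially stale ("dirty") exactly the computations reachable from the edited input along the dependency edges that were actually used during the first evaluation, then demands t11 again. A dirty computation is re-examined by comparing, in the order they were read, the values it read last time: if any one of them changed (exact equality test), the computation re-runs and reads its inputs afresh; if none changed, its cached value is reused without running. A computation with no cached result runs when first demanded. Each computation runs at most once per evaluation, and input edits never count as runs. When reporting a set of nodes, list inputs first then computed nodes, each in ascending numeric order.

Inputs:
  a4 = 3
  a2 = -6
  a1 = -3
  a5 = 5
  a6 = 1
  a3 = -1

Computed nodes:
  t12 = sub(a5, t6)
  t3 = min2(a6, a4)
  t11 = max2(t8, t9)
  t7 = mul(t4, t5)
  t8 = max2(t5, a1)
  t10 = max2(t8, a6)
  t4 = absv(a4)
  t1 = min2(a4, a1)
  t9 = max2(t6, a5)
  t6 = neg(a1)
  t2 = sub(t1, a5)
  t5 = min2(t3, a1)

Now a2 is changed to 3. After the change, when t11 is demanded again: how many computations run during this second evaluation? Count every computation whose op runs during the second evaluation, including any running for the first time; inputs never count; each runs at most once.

Run set: none (0 run).
The important point: nothing the output needs ever reads a2, so the edit is invisible to it.

Initial pass — values computed on the first demand:
  t3 = min2(1, 3) = 1
  t5 = min2(1, -3) = -3
  t6 = neg(-3) = 3
  t8 = max2(-3, -3) = -3
  t9 = max2(3, 5) = 5
  t11 = max2(-3, 5) = 5

Second demand — change propagation:
  no demanded computation ever read a2, so the edit dirties nothing and nothing runs.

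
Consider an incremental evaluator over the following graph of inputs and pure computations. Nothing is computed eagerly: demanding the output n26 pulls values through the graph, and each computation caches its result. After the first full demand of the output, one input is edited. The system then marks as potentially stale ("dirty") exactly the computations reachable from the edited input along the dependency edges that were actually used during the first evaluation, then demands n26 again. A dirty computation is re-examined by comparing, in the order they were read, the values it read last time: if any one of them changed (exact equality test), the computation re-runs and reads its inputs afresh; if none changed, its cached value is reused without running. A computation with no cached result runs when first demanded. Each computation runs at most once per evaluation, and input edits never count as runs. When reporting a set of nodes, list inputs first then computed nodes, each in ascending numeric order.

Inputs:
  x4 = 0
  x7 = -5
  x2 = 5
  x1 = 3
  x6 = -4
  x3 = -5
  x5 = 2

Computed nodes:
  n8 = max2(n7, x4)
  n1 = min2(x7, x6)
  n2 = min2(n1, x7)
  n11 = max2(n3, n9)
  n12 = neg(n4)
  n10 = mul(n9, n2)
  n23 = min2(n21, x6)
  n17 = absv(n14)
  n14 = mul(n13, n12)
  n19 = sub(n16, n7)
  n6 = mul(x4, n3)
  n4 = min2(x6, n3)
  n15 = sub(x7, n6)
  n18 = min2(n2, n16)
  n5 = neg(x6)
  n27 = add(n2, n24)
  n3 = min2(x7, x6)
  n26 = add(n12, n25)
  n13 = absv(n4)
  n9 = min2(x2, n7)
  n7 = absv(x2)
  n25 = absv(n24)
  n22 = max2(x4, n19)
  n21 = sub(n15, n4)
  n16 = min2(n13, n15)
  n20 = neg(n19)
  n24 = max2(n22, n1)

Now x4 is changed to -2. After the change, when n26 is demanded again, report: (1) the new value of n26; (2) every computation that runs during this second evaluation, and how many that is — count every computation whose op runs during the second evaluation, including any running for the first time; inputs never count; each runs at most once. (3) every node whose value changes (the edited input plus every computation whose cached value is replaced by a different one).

n26 now evaluates to 7.
Run set: n6, n15, n16, n19, n22, n24, n25, n26 (8 run).
Changed values: x4, n6, n15, n16, n19, n22, n24, n25, n26.

Initial pass — values computed on the first demand:
  n1 = min2(-5, -4) = -5
  n3 = min2(-5, -4) = -5
  n4 = min2(-4, -5) = -5
  n6 = mul(0, -5) = 0
  n7 = absv(5) = 5
  n12 = neg(-5) = 5
  n13 = absv(-5) = 5
  n15 = sub(-5, 0) = -5
  n16 = min2(5, -5) = -5
  n19 = sub(-5, 5) = -10
  n22 = max2(0, -10) = 0
  n24 = max2(0, -5) = 0
  n25 = absv(0) = 0
  n26 = add(5, 0) = 5

Second demand — change propagation:
  n6: re-runs because x4 0->-2; new result 10.
  n15: re-runs because n6 0->10; new result -15.
  n16: re-runs because n15 -5->-15; new result -15.
  n19: re-runs because n16 -5->-15; new result -20.
  n22: re-runs because x4 0->-2; n19 -10->-20; new result -2.
  n24: re-runs because n22 0->-2; new result -2.
  n25: re-runs because n24 0->-2; new result 2.
  n26: re-runs because n25 0->2; new result 7.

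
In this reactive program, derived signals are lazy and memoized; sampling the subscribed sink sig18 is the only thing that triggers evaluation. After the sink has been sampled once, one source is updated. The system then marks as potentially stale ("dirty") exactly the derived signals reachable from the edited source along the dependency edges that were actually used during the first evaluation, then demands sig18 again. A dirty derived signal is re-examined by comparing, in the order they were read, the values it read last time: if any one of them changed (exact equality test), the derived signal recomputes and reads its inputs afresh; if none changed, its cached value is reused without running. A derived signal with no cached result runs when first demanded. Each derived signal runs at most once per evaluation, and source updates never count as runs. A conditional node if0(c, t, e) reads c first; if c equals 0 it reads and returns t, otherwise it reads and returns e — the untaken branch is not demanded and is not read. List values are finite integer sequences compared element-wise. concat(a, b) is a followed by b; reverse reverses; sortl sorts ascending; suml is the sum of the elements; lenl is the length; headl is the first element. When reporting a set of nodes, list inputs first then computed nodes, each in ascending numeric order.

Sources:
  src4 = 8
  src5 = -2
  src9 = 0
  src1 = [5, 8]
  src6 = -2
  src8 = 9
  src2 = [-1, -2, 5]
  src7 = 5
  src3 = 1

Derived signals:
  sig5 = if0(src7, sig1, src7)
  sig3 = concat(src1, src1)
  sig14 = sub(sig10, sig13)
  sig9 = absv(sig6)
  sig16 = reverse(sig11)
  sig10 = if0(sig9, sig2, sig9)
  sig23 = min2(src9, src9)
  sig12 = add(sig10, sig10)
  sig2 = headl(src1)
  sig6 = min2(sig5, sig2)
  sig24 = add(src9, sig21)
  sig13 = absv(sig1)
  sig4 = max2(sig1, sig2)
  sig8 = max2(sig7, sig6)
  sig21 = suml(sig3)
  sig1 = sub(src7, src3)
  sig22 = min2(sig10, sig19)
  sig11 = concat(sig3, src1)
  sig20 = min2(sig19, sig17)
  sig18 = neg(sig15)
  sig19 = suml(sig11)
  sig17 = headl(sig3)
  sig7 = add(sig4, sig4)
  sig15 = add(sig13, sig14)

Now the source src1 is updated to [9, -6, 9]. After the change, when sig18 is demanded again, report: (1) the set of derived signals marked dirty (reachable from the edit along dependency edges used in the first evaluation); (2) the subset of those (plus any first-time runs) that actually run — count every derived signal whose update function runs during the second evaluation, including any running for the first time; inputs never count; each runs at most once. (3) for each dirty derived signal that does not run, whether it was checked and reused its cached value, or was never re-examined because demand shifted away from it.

The edit dirties: sig2, sig6, sig9, sig10, sig14, sig15, sig18.
2 derived signals run: sig2, sig6.
Cache hits after checking: sig9, sig10, sig14, sig15, sig18.
Note the absorption at sig6: it re-runs yet its value is the same, leaving the output's value untouched.

First demand of the output computes:
  sig1 = sub(5, 1) = 4
  sig2 = headl([5, 8]) = 5
  sig5 = if0(src7=5 -> else branch src7) = 5
  sig6 = min2(5, 5) = 5
  sig9 = absv(5) = 5
  sig10 = if0(sig9=5 -> else branch sig9) = 5
  sig13 = absv(4) = 4
  sig14 = sub(5, 4) = 1
  sig15 = add(4, 1) = 5
  sig18 = neg(5) = -5

After the edit, cleaning proceeds:
  sig2: a read changed (src1 [5, 8]->[9, -6, 9]) — executes, giving 9.
  sig6: a read changed (sig2 5->9) — executes, giving 5 — identical to its old value.
  sig9: dirty, but its reads are unchanged (sig6 unchanged); cached 5 stands.
  sig10: dirty, but its reads are unchanged (sig9 unchanged, sig9 unchanged); cached 5 stands.
  sig14: dirty, but its reads are unchanged (sig10 unchanged, sig13 unchanged); cached 1 stands.
  sig15: dirty, but its reads are unchanged (sig13 unchanged, sig14 unchanged); cached 5 stands.
  sig18: dirty, but its reads are unchanged (sig15 unchanged); cached -5 stands.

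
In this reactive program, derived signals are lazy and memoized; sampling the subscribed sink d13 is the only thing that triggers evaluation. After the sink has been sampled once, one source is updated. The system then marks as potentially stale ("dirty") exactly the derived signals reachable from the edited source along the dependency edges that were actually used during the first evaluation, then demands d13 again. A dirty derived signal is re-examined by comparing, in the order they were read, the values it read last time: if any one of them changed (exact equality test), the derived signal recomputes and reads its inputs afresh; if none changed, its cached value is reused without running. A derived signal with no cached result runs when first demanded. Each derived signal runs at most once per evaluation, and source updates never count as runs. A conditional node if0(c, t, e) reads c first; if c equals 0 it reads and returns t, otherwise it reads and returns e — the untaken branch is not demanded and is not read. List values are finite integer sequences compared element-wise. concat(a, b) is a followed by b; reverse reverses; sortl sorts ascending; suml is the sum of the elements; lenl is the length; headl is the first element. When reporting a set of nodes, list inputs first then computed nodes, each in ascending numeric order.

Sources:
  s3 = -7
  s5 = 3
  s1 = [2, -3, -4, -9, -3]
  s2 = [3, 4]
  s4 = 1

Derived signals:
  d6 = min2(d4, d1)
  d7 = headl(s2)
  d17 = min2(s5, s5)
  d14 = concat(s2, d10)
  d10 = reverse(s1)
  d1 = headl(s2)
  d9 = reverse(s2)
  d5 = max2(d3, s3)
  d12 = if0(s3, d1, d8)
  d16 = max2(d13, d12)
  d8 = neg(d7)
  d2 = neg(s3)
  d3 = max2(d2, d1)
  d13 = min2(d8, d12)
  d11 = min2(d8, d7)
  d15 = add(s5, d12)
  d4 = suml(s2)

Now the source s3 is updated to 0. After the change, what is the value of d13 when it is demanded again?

Demanding d13 again yields -3.
Note the branch switch — d1 had no cache and runs now for the first time.

First demand of the output computes:
  d7 = headl([3, 4]) = 3
  d8 = neg(3) = -3
  d12 = if0(s3=-7 -> else branch d8) = -3
  d13 = min2(-3, -3) = -3

After the edit, cleaning proceeds:
  d1: had never run; runs now, result 3.
  d12: a read changed (s3 -7->0) — executes, giving 3.
  d13: a read changed (d12 -3->3) — executes, giving -3 — identical to its old value.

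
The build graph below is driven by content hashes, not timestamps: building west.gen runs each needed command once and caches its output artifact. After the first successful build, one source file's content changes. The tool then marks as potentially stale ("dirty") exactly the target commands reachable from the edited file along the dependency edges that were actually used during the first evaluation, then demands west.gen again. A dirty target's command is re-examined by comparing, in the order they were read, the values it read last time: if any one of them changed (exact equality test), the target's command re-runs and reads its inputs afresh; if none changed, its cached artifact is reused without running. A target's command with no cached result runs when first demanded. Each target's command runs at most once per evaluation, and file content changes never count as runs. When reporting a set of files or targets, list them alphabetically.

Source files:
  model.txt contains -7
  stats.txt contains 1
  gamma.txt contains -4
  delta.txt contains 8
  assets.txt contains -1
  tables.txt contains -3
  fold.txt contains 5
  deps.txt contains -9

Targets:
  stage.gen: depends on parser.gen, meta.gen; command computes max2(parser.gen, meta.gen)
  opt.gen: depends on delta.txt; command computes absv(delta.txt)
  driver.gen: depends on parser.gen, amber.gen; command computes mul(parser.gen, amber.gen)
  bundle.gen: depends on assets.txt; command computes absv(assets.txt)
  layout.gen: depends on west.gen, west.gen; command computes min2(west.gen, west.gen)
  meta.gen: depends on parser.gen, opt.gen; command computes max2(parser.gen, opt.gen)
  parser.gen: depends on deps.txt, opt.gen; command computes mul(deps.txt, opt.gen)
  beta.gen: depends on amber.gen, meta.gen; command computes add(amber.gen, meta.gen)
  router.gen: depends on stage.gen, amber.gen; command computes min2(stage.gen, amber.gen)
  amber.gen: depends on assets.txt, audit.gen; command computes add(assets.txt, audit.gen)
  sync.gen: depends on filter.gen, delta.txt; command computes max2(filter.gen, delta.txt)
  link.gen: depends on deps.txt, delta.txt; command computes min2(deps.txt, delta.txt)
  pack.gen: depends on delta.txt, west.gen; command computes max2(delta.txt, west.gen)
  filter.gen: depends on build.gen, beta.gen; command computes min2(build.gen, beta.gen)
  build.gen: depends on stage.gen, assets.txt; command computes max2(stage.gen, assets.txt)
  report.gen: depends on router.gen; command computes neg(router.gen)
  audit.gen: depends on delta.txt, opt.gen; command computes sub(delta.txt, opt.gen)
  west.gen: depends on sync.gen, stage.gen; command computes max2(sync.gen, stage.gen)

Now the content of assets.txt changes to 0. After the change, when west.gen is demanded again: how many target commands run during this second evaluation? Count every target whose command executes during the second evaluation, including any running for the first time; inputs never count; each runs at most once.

Initial pass — values computed on the first demand:
  opt.gen = absv(8) = 8
  audit.gen = sub(8, 8) = 0
  amber.gen = add(-1, 0) = -1
  parser.gen = mul(-9, 8) = -72
  meta.gen = max2(-72, 8) = 8
  beta.gen = add(-1, 8) = 7
  stage.gen = max2(-72, 8) = 8
  build.gen = max2(8, -1) = 8
  filter.gen = min2(8, 7) = 7
  sync.gen = max2(7, 8) = 8
  west.gen = max2(8, 8) = 8

Second demand — change propagation:
  amber.gen: re-runs because assets.txt -1->0; new result 0.
  beta.gen: re-runs because amber.gen -1->0; new result 8.
  build.gen: re-runs because assets.txt -1->0; new result 8 (unchanged).
  filter.gen: re-runs because beta.gen 7->8; new result 8.
  sync.gen: re-runs because filter.gen 7->8; new result 8 (unchanged).
  west.gen: re-examined; everything it read last time is the same (sync.gen unchanged, stage.gen unchanged) — cache 8 kept, no run.

The important point: at west.gen every value read last time is unchanged, so the dirty flag clears without a run.

Run set: amber.gen, beta.gen, build.gen, filter.gen, sync.gen (5 run).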